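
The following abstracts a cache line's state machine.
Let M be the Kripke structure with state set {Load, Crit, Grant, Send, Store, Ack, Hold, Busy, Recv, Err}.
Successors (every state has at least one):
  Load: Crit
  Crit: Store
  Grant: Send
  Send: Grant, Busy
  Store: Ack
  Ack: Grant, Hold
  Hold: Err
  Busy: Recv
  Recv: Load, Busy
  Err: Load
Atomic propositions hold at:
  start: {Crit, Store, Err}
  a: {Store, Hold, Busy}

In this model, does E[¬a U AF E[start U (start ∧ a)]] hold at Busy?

Sat(¬a) = {Load, Crit, Grant, Send, Ack, Recv, Err}
Sat(start ∧ a) = {Store}
E[start U (start ∧ a)]: least fixpoint, start Z0 = Sat((start ∧ a)) = {Store}, add states in Sat(start) with some successor in Z. Z1 = {Crit, Store}; fixed.
Sat(E[start U (start ∧ a)]) = {Crit, Store}
AF E[start U (start ∧ a)]: least fixpoint, start Z0 = {Crit, Store}, add states with every successor in Z. Z1 = {Load, Crit, Store}; Z2 = {Load, Crit, Store, Err}; Z3 = {Load, Crit, Store, Hold, Err}; fixed.
Sat(AF E[start U (start ∧ a)]) = {Load, Crit, Store, Hold, Err}
E[¬a U AF E[start U (start ∧ a)]]: least fixpoint, start Z0 = Sat(AF E[start U (start ∧ a)]) = {Load, Crit, Store, Hold, Err}, add states in Sat(¬a) with some successor in Z. Z1 = {Load, Crit, Store, Ack, Hold, Recv, Err}; fixed.
Sat(E[¬a U AF E[start U (start ∧ a)]]) = {Load, Crit, Store, Ack, Hold, Recv, Err}
Busy ∉ Sat(E[¬a U AF E[start U (start ∧ a)]]) = {Load, Crit, Store, Ack, Hold, Recv, Err}, so the formula does not hold at Busy.

No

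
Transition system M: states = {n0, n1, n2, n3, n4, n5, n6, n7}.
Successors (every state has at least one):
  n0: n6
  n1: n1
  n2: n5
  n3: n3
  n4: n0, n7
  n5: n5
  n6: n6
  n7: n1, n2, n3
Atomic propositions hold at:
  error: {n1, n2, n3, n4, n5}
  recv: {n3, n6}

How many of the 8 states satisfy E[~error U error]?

Sat(~error) = {n0, n6, n7}
E[~error U error]: least fixpoint, start Z0 = Sat(error) = {n1, n2, n3, n4, n5}, add states in Sat(~error) with some successor in Z. Z1 = {n1, n2, n3, n4, n5, n7}; fixed.
Sat(E[~error U error]) = {n1, n2, n3, n4, n5, n7}
|Sat(E[~error U error])| = |{n1, n2, n3, n4, n5, n7}| = 6.

6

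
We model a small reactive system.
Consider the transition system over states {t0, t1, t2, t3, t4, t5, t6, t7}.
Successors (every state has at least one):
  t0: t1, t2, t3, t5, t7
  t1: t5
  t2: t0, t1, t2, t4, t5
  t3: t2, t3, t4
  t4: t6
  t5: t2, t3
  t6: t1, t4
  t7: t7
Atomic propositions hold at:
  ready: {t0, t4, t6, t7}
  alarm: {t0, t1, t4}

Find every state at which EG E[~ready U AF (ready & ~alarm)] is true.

Sat(~ready) = {t1, t2, t3, t5}
Sat(~alarm) = {t2, t3, t5, t6, t7}
Sat(ready & ~alarm) = {t6, t7}
AF (ready & ~alarm): least fixpoint, start Z0 = {t6, t7}, add states with every successor in Z. Z1 = {t4, t6, t7}; fixed.
Sat(AF (ready & ~alarm)) = {t4, t6, t7}
E[~ready U AF (ready & ~alarm)]: least fixpoint, start Z0 = Sat(AF (ready & ~alarm)) = {t4, t6, t7}, add states in Sat(~ready) with some successor in Z. Z1 = {t2, t3, t4, t6, t7}; Z2 = {t2, t3, t4, t5, t6, t7}; Z3 = {t1, t2, t3, t4, t5, t6, t7}; fixed.
Sat(E[~ready U AF (ready & ~alarm)]) = {t1, t2, t3, t4, t5, t6, t7}
EG E[~ready U AF (ready & ~alarm)]: greatest fixpoint, start Z0 = {t1, t2, t3, t4, t5, t6, t7}, keep only states in Sat with some successor in Z. Already a fixed point.
Sat(EG E[~ready U AF (ready & ~alarm)]) = {t1, t2, t3, t4, t5, t6, t7}

{t1, t2, t3, t4, t5, t6, t7}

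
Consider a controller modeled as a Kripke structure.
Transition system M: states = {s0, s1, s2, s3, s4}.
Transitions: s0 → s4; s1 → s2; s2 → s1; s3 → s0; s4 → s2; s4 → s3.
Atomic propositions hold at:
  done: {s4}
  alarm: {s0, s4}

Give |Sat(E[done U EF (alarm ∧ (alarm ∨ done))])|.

Sat(alarm ∨ done) = {s0, s4}
Sat(alarm ∧ (alarm ∨ done)) = {s0, s4}
EF (alarm ∧ (alarm ∨ done)): least fixpoint, start Z0 = {s0, s4}, add states with some successor in Z. Z1 = {s0, s3, s4}; fixed.
Sat(EF (alarm ∧ (alarm ∨ done))) = {s0, s3, s4}
E[done U EF (alarm ∧ (alarm ∨ done))]: least fixpoint, start Z0 = Sat(EF (alarm ∧ (alarm ∨ done))) = {s0, s3, s4}, add states in Sat(done) with some successor in Z. Already a fixed point.
Sat(E[done U EF (alarm ∧ (alarm ∨ done))]) = {s0, s3, s4}
|Sat(E[done U EF (alarm ∧ (alarm ∨ done))])| = |{s0, s3, s4}| = 3.

3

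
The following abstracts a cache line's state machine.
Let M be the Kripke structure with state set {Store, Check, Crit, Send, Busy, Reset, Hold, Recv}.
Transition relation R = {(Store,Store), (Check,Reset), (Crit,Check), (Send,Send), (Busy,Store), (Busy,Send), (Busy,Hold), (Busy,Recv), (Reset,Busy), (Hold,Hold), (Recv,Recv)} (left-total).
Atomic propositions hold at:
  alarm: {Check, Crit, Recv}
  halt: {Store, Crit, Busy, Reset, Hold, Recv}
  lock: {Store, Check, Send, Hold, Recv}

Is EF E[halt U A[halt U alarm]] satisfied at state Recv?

A[halt U alarm]: least fixpoint, start Z0 = Sat(alarm) = {Check, Crit, Recv}, add states in Sat(halt) with every successor in Z. Already a fixed point.
Sat(A[halt U alarm]) = {Check, Crit, Recv}
E[halt U A[halt U alarm]]: least fixpoint, start Z0 = Sat(A[halt U alarm]) = {Check, Crit, Recv}, add states in Sat(halt) with some successor in Z. Z1 = {Check, Crit, Busy, Recv}; Z2 = {Check, Crit, Busy, Reset, Recv}; fixed.
Sat(E[halt U A[halt U alarm]]) = {Check, Crit, Busy, Reset, Recv}
EF E[halt U A[halt U alarm]]: least fixpoint, start Z0 = {Check, Crit, Busy, Reset, Recv}, add states with some successor in Z. Already a fixed point.
Sat(EF E[halt U A[halt U alarm]]) = {Check, Crit, Busy, Reset, Recv}
Recv ∈ Sat(EF E[halt U A[halt U alarm]]) = {Check, Crit, Busy, Reset, Recv}, so the formula holds at Recv.

Yes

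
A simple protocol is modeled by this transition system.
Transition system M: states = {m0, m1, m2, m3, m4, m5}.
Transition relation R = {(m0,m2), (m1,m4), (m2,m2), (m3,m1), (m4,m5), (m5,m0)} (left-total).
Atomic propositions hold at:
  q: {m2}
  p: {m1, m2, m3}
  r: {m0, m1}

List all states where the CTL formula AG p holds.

{m2}

AG p: greatest fixpoint, start Z0 = {m1, m2, m3}, keep only states in Sat with every successor in Z. Z1 = {m2, m3}; Z2 = {m2}; fixed.
Sat(AG p) = {m2}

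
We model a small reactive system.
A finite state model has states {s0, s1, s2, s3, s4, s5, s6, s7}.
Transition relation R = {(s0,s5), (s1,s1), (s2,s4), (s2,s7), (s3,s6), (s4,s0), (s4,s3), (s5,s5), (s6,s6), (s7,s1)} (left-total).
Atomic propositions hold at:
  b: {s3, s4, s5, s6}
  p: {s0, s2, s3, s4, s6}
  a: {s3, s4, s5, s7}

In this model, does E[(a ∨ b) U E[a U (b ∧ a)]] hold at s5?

Sat(a ∨ b) = {s3, s4, s5, s6, s7}
Sat(b ∧ a) = {s3, s4, s5}
E[a U (b ∧ a)]: least fixpoint, start Z0 = Sat((b ∧ a)) = {s3, s4, s5}, add states in Sat(a) with some successor in Z. Already a fixed point.
Sat(E[a U (b ∧ a)]) = {s3, s4, s5}
E[(a ∨ b) U E[a U (b ∧ a)]]: least fixpoint, start Z0 = Sat(E[a U (b ∧ a)]) = {s3, s4, s5}, add states in Sat(a ∨ b) with some successor in Z. Already a fixed point.
Sat(E[(a ∨ b) U E[a U (b ∧ a)]]) = {s3, s4, s5}
s5 ∈ Sat(E[(a ∨ b) U E[a U (b ∧ a)]]) = {s3, s4, s5}, so the formula holds at s5.

Yes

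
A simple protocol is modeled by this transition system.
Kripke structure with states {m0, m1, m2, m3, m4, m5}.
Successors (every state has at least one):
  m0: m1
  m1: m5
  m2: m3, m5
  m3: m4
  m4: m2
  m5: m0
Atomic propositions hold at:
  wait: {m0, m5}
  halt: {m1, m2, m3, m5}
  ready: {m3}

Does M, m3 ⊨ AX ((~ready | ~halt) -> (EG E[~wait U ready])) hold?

Sat(~ready) = {m0, m1, m2, m4, m5}
Sat(~halt) = {m0, m4}
Sat(~ready | ~halt) = {m0, m1, m2, m4, m5}
Sat(~wait) = {m1, m2, m3, m4}
E[~wait U ready]: least fixpoint, start Z0 = Sat(ready) = {m3}, add states in Sat(~wait) with some successor in Z. Z1 = {m2, m3}; Z2 = {m2, m3, m4}; fixed.
Sat(E[~wait U ready]) = {m2, m3, m4}
EG E[~wait U ready]: greatest fixpoint, start Z0 = {m2, m3, m4}, keep only states in Sat with some successor in Z. Already a fixed point.
Sat(EG E[~wait U ready]) = {m2, m3, m4}
Sat((~ready | ~halt) -> (EG E[~wait U ready])) = {m2, m3, m4}
Sat(AX ((~ready | ~halt) -> (EG E[~wait U ready]))) = {s : every successor in {m2, m3, m4}} = {m3, m4}
m3 ∈ Sat(AX ((~ready | ~halt) -> (EG E[~wait U ready]))) = {m3, m4}, so the formula holds at m3.

Yes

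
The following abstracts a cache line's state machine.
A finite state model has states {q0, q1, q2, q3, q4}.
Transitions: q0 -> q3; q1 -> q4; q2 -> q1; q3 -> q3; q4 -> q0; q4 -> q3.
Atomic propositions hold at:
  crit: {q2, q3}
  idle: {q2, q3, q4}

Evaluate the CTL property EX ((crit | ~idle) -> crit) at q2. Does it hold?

No

Sat(~idle) = {q0, q1}
Sat(crit | ~idle) = {q0, q1, q2, q3}
Sat((crit | ~idle) -> crit) = {q2, q3, q4}
Sat(EX ((crit | ~idle) -> crit)) = {s : some successor in {q2, q3, q4}} = {q0, q1, q3, q4}
q2 ∉ Sat(EX ((crit | ~idle) -> crit)) = {q0, q1, q3, q4}, so the formula does not hold at q2.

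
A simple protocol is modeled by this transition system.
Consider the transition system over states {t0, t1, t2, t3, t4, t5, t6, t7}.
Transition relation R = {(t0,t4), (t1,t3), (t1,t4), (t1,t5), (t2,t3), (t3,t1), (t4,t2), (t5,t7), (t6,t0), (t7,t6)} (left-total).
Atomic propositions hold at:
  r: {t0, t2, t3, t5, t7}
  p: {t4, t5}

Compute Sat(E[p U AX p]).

Sat(AX p) = {s : every successor in {t4, t5}} = {t0}
E[p U AX p]: least fixpoint, start Z0 = Sat(AX p) = {t0}, add states in Sat(p) with some successor in Z. Already a fixed point.
Sat(E[p U AX p]) = {t0}

{t0}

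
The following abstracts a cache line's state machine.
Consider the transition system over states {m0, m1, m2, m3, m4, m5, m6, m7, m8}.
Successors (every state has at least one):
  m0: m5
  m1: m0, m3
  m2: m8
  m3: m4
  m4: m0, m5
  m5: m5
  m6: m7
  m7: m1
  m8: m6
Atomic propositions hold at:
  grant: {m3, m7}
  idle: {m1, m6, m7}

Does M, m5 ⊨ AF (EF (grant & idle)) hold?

Sat(grant & idle) = {m7}
EF (grant & idle): least fixpoint, start Z0 = {m7}, add states with some successor in Z. Z1 = {m6, m7}; Z2 = {m6, m7, m8}; Z3 = {m2, m6, m7, m8}; fixed.
Sat(EF (grant & idle)) = {m2, m6, m7, m8}
AF (EF (grant & idle)): least fixpoint, start Z0 = {m2, m6, m7, m8}, add states with every successor in Z. Already a fixed point.
Sat(AF (EF (grant & idle))) = {m2, m6, m7, m8}
m5 ∉ Sat(AF (EF (grant & idle))) = {m2, m6, m7, m8}, so the formula does not hold at m5.

No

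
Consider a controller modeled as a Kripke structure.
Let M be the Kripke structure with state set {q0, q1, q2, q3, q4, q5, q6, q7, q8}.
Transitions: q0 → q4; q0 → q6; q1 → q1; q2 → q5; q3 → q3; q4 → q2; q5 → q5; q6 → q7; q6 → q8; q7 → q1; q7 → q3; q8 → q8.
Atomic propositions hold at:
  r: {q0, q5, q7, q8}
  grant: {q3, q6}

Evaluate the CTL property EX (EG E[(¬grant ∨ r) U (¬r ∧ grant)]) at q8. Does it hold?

No

Sat(¬grant) = {q0, q1, q2, q4, q5, q7, q8}
Sat(¬grant ∨ r) = {q0, q1, q2, q4, q5, q7, q8}
Sat(¬r) = {q1, q2, q3, q4, q6}
Sat(¬r ∧ grant) = {q3, q6}
E[(¬grant ∨ r) U (¬r ∧ grant)]: least fixpoint, start Z0 = Sat((¬r ∧ grant)) = {q3, q6}, add states in Sat(¬grant ∨ r) with some successor in Z. Z1 = {q0, q3, q6, q7}; fixed.
Sat(E[(¬grant ∨ r) U (¬r ∧ grant)]) = {q0, q3, q6, q7}
EG E[(¬grant ∨ r) U (¬r ∧ grant)]: greatest fixpoint, start Z0 = {q0, q3, q6, q7}, keep only states in Sat with some successor in Z. Already a fixed point.
Sat(EG E[(¬grant ∨ r) U (¬r ∧ grant)]) = {q0, q3, q6, q7}
Sat(EX (EG E[(¬grant ∨ r) U (¬r ∧ grant)])) = {s : some successor in {q0, q3, q6, q7}} = {q0, q3, q6, q7}
q8 ∉ Sat(EX (EG E[(¬grant ∨ r) U (¬r ∧ grant)])) = {q0, q3, q6, q7}, so the formula does not hold at q8.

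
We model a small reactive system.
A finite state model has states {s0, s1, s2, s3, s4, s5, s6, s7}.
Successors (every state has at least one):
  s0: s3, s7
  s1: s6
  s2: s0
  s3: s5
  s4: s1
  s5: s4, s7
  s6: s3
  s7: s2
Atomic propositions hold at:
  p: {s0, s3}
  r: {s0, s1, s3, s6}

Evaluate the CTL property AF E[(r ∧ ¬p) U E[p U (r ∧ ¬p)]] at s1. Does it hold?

Sat(¬p) = {s1, s2, s4, s5, s6, s7}
Sat(r ∧ ¬p) = {s1, s6}
E[p U (r ∧ ¬p)]: least fixpoint, start Z0 = Sat((r ∧ ¬p)) = {s1, s6}, add states in Sat(p) with some successor in Z. Already a fixed point.
Sat(E[p U (r ∧ ¬p)]) = {s1, s6}
E[(r ∧ ¬p) U E[p U (r ∧ ¬p)]]: least fixpoint, start Z0 = Sat(E[p U (r ∧ ¬p)]) = {s1, s6}, add states in Sat(r ∧ ¬p) with some successor in Z. Already a fixed point.
Sat(E[(r ∧ ¬p) U E[p U (r ∧ ¬p)]]) = {s1, s6}
AF E[(r ∧ ¬p) U E[p U (r ∧ ¬p)]]: least fixpoint, start Z0 = {s1, s6}, add states with every successor in Z. Z1 = {s1, s4, s6}; fixed.
Sat(AF E[(r ∧ ¬p) U E[p U (r ∧ ¬p)]]) = {s1, s4, s6}
s1 ∈ Sat(AF E[(r ∧ ¬p) U E[p U (r ∧ ¬p)]]) = {s1, s4, s6}, so the formula holds at s1.

Yes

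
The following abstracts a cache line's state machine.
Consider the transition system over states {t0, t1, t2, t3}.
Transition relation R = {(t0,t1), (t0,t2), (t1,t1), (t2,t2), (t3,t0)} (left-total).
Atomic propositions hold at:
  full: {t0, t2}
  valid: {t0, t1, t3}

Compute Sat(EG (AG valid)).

{t1}

AG valid: greatest fixpoint, start Z0 = {t0, t1, t3}, keep only states in Sat with every successor in Z. Z1 = {t1, t3}; Z2 = {t1}; fixed.
Sat(AG valid) = {t1}
EG (AG valid): greatest fixpoint, start Z0 = {t1}, keep only states in Sat with some successor in Z. Already a fixed point.
Sat(EG (AG valid)) = {t1}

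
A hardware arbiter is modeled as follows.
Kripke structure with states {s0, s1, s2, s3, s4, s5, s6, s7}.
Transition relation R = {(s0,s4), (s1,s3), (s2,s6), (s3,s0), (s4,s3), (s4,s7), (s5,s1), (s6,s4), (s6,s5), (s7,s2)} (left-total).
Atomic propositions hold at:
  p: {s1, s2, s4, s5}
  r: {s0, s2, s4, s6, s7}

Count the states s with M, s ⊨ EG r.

EG r: greatest fixpoint, start Z0 = {s0, s2, s4, s6, s7}, keep only states in Sat with some successor in Z. Already a fixed point.
Sat(EG r) = {s0, s2, s4, s6, s7}
|Sat(EG r)| = |{s0, s2, s4, s6, s7}| = 5.

5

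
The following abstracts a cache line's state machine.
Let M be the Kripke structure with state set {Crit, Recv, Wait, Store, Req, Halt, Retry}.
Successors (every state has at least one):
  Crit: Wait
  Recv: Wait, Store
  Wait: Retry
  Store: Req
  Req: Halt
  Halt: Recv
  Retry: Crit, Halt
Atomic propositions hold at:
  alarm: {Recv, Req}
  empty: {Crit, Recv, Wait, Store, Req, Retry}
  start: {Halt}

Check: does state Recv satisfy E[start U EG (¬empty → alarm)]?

Yes

Sat(¬empty) = {Halt}
Sat(¬empty → alarm) = {Crit, Recv, Wait, Store, Req, Retry}
EG (¬empty → alarm): greatest fixpoint, start Z0 = {Crit, Recv, Wait, Store, Req, Retry}, keep only states in Sat with some successor in Z. Z1 = {Crit, Recv, Wait, Store, Retry}; Z2 = {Crit, Recv, Wait, Retry}; fixed.
Sat(EG (¬empty → alarm)) = {Crit, Recv, Wait, Retry}
E[start U EG (¬empty → alarm)]: least fixpoint, start Z0 = Sat(EG (¬empty → alarm)) = {Crit, Recv, Wait, Retry}, add states in Sat(start) with some successor in Z. Z1 = {Crit, Recv, Wait, Halt, Retry}; fixed.
Sat(E[start U EG (¬empty → alarm)]) = {Crit, Recv, Wait, Halt, Retry}
Recv ∈ Sat(E[start U EG (¬empty → alarm)]) = {Crit, Recv, Wait, Halt, Retry}, so the formula holds at Recv.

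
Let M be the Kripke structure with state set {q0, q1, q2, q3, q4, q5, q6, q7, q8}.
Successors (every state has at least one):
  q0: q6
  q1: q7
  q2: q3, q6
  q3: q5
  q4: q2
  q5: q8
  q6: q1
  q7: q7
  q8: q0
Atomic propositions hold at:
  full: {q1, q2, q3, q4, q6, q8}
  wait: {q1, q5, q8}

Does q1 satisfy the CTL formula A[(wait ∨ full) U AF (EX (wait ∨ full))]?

Sat(wait ∨ full) = {q1, q2, q3, q4, q5, q6, q8}
Sat(EX (wait ∨ full)) = {s : some successor in {q1, q2, q3, q4, q5, q6, q8}} = {q0, q2, q3, q4, q5, q6}
AF (EX (wait ∨ full)): least fixpoint, start Z0 = {q0, q2, q3, q4, q5, q6}, add states with every successor in Z. Z1 = {q0, q2, q3, q4, q5, q6, q8}; fixed.
Sat(AF (EX (wait ∨ full))) = {q0, q2, q3, q4, q5, q6, q8}
A[(wait ∨ full) U AF (EX (wait ∨ full))]: least fixpoint, start Z0 = Sat(AF (EX (wait ∨ full))) = {q0, q2, q3, q4, q5, q6, q8}, add states in Sat(wait ∨ full) with every successor in Z. Already a fixed point.
Sat(A[(wait ∨ full) U AF (EX (wait ∨ full))]) = {q0, q2, q3, q4, q5, q6, q8}
q1 ∉ Sat(A[(wait ∨ full) U AF (EX (wait ∨ full))]) = {q0, q2, q3, q4, q5, q6, q8}, so the formula does not hold at q1.

No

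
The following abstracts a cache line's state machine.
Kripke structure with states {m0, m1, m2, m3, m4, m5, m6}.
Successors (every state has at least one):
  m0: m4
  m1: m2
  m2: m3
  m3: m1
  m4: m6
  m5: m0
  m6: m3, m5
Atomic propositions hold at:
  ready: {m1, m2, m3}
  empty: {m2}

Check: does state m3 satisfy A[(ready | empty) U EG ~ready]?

Sat(ready | empty) = {m1, m2, m3}
Sat(~ready) = {m0, m4, m5, m6}
EG ~ready: greatest fixpoint, start Z0 = {m0, m4, m5, m6}, keep only states in Sat with some successor in Z. Already a fixed point.
Sat(EG ~ready) = {m0, m4, m5, m6}
A[(ready | empty) U EG ~ready]: least fixpoint, start Z0 = Sat(EG ~ready) = {m0, m4, m5, m6}, add states in Sat(ready | empty) with every successor in Z. Already a fixed point.
Sat(A[(ready | empty) U EG ~ready]) = {m0, m4, m5, m6}
m3 ∉ Sat(A[(ready | empty) U EG ~ready]) = {m0, m4, m5, m6}, so the formula does not hold at m3.

No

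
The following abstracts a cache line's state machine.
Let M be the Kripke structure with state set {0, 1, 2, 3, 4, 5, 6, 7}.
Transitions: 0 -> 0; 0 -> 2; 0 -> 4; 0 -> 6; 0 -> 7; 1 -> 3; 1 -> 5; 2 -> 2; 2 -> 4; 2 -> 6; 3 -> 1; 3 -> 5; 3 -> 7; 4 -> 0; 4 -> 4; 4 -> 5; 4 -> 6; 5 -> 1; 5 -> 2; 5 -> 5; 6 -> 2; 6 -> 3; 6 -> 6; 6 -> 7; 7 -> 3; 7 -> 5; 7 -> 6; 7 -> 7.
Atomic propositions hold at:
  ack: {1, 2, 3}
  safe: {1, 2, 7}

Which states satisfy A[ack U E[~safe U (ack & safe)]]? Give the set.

Sat(~safe) = {0, 3, 4, 5, 6}
Sat(ack & safe) = {1, 2}
E[~safe U (ack & safe)]: least fixpoint, start Z0 = Sat((ack & safe)) = {1, 2}, add states in Sat(~safe) with some successor in Z. Z1 = {0, 1, 2, 3, 5, 6}; Z2 = {0, 1, 2, 3, 4, 5, 6}; fixed.
Sat(E[~safe U (ack & safe)]) = {0, 1, 2, 3, 4, 5, 6}
A[ack U E[~safe U (ack & safe)]]: least fixpoint, start Z0 = Sat(E[~safe U (ack & safe)]) = {0, 1, 2, 3, 4, 5, 6}, add states in Sat(ack) with every successor in Z. Already a fixed point.
Sat(A[ack U E[~safe U (ack & safe)]]) = {0, 1, 2, 3, 4, 5, 6}

{0, 1, 2, 3, 4, 5, 6}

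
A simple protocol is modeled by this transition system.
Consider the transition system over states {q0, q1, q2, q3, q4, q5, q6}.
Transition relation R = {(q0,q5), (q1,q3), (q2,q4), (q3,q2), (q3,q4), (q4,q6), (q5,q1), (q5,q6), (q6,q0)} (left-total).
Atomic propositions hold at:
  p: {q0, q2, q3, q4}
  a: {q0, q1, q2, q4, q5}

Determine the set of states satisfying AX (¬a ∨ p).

Sat(¬a) = {q3, q6}
Sat(¬a ∨ p) = {q0, q2, q3, q4, q6}
Sat(AX (¬a ∨ p)) = {s : every successor in {q0, q2, q3, q4, q6}} = {q1, q2, q3, q4, q6}

{q1, q2, q3, q4, q6}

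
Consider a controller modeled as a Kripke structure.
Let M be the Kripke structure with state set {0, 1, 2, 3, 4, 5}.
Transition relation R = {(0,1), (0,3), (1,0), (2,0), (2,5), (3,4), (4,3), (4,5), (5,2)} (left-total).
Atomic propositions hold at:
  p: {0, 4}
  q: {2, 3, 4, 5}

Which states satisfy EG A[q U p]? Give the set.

A[q U p]: least fixpoint, start Z0 = Sat(p) = {0, 4}, add states in Sat(q) with every successor in Z. Z1 = {0, 3, 4}; fixed.
Sat(A[q U p]) = {0, 3, 4}
EG A[q U p]: greatest fixpoint, start Z0 = {0, 3, 4}, keep only states in Sat with some successor in Z. Already a fixed point.
Sat(EG A[q U p]) = {0, 3, 4}

{0, 3, 4}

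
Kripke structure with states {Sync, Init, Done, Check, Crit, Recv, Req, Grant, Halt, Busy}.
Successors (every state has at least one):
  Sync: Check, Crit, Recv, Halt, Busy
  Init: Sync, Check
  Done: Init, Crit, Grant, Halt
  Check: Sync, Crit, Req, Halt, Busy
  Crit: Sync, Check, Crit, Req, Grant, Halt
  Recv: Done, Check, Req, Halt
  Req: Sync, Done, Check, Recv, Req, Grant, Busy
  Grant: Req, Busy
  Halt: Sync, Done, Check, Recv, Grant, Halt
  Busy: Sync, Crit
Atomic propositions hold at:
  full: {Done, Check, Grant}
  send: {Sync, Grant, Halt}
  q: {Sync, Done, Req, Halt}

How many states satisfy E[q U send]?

E[q U send]: least fixpoint, start Z0 = Sat(send) = {Sync, Grant, Halt}, add states in Sat(q) with some successor in Z. Z1 = {Sync, Done, Req, Grant, Halt}; fixed.
Sat(E[q U send]) = {Sync, Done, Req, Grant, Halt}
|Sat(E[q U send])| = |{Sync, Done, Req, Grant, Halt}| = 5.

5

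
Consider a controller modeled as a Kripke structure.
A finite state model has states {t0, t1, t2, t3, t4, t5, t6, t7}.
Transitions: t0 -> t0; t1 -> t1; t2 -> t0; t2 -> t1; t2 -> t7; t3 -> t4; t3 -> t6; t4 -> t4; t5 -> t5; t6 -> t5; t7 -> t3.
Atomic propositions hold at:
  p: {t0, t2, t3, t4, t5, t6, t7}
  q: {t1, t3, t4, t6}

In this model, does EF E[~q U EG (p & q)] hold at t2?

Sat(~q) = {t0, t2, t5, t7}
Sat(p & q) = {t3, t4, t6}
EG (p & q): greatest fixpoint, start Z0 = {t3, t4, t6}, keep only states in Sat with some successor in Z. Z1 = {t3, t4}; fixed.
Sat(EG (p & q)) = {t3, t4}
E[~q U EG (p & q)]: least fixpoint, start Z0 = Sat(EG (p & q)) = {t3, t4}, add states in Sat(~q) with some successor in Z. Z1 = {t3, t4, t7}; Z2 = {t2, t3, t4, t7}; fixed.
Sat(E[~q U EG (p & q)]) = {t2, t3, t4, t7}
EF E[~q U EG (p & q)]: least fixpoint, start Z0 = {t2, t3, t4, t7}, add states with some successor in Z. Already a fixed point.
Sat(EF E[~q U EG (p & q)]) = {t2, t3, t4, t7}
t2 ∈ Sat(EF E[~q U EG (p & q)]) = {t2, t3, t4, t7}, so the formula holds at t2.

Yes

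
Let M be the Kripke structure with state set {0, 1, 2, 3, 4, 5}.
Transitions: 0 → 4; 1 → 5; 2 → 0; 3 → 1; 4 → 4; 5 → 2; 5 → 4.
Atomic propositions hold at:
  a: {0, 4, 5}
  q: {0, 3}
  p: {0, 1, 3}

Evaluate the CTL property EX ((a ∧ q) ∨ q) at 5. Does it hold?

No

Sat(a ∧ q) = {0}
Sat((a ∧ q) ∨ q) = {0, 3}
Sat(EX ((a ∧ q) ∨ q)) = {s : some successor in {0, 3}} = {2}
5 ∉ Sat(EX ((a ∧ q) ∨ q)) = {2}, so the formula does not hold at 5.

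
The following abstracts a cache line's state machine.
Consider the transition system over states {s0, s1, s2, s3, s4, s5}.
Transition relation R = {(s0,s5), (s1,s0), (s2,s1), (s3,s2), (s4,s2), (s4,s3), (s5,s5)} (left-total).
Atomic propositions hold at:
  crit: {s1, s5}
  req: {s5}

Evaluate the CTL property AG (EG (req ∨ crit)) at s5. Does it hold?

Yes

Sat(req ∨ crit) = {s1, s5}
EG (req ∨ crit): greatest fixpoint, start Z0 = {s1, s5}, keep only states in Sat with some successor in Z. Z1 = {s5}; fixed.
Sat(EG (req ∨ crit)) = {s5}
AG (EG (req ∨ crit)): greatest fixpoint, start Z0 = {s5}, keep only states in Sat with every successor in Z. Already a fixed point.
Sat(AG (EG (req ∨ crit))) = {s5}
s5 ∈ Sat(AG (EG (req ∨ crit))) = {s5}, so the formula holds at s5.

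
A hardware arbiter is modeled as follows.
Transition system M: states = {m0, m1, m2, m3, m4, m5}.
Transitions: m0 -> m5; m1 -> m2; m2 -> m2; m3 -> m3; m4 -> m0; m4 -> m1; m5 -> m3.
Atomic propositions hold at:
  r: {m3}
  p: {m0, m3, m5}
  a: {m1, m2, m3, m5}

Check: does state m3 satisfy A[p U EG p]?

Yes

EG p: greatest fixpoint, start Z0 = {m0, m3, m5}, keep only states in Sat with some successor in Z. Already a fixed point.
Sat(EG p) = {m0, m3, m5}
A[p U EG p]: least fixpoint, start Z0 = Sat(EG p) = {m0, m3, m5}, add states in Sat(p) with every successor in Z. Already a fixed point.
Sat(A[p U EG p]) = {m0, m3, m5}
m3 ∈ Sat(A[p U EG p]) = {m0, m3, m5}, so the formula holds at m3.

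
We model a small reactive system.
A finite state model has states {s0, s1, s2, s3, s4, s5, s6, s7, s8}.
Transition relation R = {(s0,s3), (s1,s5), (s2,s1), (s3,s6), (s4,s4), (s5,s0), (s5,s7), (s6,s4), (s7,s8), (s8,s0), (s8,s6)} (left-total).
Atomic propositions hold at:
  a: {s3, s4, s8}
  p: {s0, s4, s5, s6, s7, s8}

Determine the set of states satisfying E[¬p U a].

{s3, s4, s8}

Sat(¬p) = {s1, s2, s3}
E[¬p U a]: least fixpoint, start Z0 = Sat(a) = {s3, s4, s8}, add states in Sat(¬p) with some successor in Z. Already a fixed point.
Sat(E[¬p U a]) = {s3, s4, s8}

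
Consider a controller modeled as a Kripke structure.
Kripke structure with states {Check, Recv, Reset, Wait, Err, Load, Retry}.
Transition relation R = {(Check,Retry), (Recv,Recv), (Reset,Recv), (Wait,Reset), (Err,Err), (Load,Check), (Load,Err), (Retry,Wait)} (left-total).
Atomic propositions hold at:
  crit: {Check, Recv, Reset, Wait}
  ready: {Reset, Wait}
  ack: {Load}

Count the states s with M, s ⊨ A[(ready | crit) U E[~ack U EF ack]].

1

Sat(ready | crit) = {Check, Recv, Reset, Wait}
Sat(~ack) = {Check, Recv, Reset, Wait, Err, Retry}
EF ack: least fixpoint, start Z0 = {Load}, add states with some successor in Z. Already a fixed point.
Sat(EF ack) = {Load}
E[~ack U EF ack]: least fixpoint, start Z0 = Sat(EF ack) = {Load}, add states in Sat(~ack) with some successor in Z. Already a fixed point.
Sat(E[~ack U EF ack]) = {Load}
A[(ready | crit) U E[~ack U EF ack]]: least fixpoint, start Z0 = Sat(E[~ack U EF ack]) = {Load}, add states in Sat(ready | crit) with every successor in Z. Already a fixed point.
Sat(A[(ready | crit) U E[~ack U EF ack]]) = {Load}
|Sat(A[(ready | crit) U E[~ack U EF ack]])| = |{Load}| = 1.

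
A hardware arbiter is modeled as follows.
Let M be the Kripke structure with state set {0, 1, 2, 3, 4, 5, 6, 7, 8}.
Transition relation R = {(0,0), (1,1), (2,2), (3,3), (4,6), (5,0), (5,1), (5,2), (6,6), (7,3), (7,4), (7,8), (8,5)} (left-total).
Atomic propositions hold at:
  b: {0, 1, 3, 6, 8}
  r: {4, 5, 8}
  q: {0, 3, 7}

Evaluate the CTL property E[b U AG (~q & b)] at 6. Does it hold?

Sat(~q) = {1, 2, 4, 5, 6, 8}
Sat(~q & b) = {1, 6, 8}
AG (~q & b): greatest fixpoint, start Z0 = {1, 6, 8}, keep only states in Sat with every successor in Z. Z1 = {1, 6}; fixed.
Sat(AG (~q & b)) = {1, 6}
E[b U AG (~q & b)]: least fixpoint, start Z0 = Sat(AG (~q & b)) = {1, 6}, add states in Sat(b) with some successor in Z. Already a fixed point.
Sat(E[b U AG (~q & b)]) = {1, 6}
6 ∈ Sat(E[b U AG (~q & b)]) = {1, 6}, so the formula holds at 6.

Yes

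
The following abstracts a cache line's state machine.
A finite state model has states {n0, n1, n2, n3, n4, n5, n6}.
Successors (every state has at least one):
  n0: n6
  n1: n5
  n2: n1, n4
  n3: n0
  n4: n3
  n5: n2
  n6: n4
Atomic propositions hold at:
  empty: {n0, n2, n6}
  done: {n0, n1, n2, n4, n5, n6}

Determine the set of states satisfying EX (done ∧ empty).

Sat(done ∧ empty) = {n0, n2, n6}
Sat(EX (done ∧ empty)) = {s : some successor in {n0, n2, n6}} = {n0, n3, n5}

{n0, n3, n5}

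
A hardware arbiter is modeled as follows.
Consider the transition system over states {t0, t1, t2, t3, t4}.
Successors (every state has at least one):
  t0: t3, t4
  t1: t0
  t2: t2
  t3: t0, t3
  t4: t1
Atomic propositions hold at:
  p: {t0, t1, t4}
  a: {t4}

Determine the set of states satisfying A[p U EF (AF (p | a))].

{t0, t1, t3, t4}

Sat(p | a) = {t0, t1, t4}
AF (p | a): least fixpoint, start Z0 = {t0, t1, t4}, add states with every successor in Z. Already a fixed point.
Sat(AF (p | a)) = {t0, t1, t4}
EF (AF (p | a)): least fixpoint, start Z0 = {t0, t1, t4}, add states with some successor in Z. Z1 = {t0, t1, t3, t4}; fixed.
Sat(EF (AF (p | a))) = {t0, t1, t3, t4}
A[p U EF (AF (p | a))]: least fixpoint, start Z0 = Sat(EF (AF (p | a))) = {t0, t1, t3, t4}, add states in Sat(p) with every successor in Z. Already a fixed point.
Sat(A[p U EF (AF (p | a))]) = {t0, t1, t3, t4}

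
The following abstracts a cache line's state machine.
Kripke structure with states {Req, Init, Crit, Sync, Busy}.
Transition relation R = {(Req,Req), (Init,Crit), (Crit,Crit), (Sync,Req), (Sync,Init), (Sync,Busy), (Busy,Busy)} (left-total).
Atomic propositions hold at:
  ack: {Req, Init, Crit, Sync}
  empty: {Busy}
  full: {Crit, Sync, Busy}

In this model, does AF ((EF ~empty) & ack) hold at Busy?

Sat(~empty) = {Req, Init, Crit, Sync}
EF ~empty: least fixpoint, start Z0 = {Req, Init, Crit, Sync}, add states with some successor in Z. Already a fixed point.
Sat(EF ~empty) = {Req, Init, Crit, Sync}
Sat((EF ~empty) & ack) = {Req, Init, Crit, Sync}
AF ((EF ~empty) & ack): least fixpoint, start Z0 = {Req, Init, Crit, Sync}, add states with every successor in Z. Already a fixed point.
Sat(AF ((EF ~empty) & ack)) = {Req, Init, Crit, Sync}
Busy ∉ Sat(AF ((EF ~empty) & ack)) = {Req, Init, Crit, Sync}, so the formula does not hold at Busy.

No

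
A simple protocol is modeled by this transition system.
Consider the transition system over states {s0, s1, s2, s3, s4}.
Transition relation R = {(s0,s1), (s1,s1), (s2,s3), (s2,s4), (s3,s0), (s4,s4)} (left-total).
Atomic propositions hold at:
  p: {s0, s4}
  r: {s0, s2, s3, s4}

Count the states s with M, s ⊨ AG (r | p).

Sat(r | p) = {s0, s2, s3, s4}
AG (r | p): greatest fixpoint, start Z0 = {s0, s2, s3, s4}, keep only states in Sat with every successor in Z. Z1 = {s2, s3, s4}; Z2 = {s2, s4}; Z3 = {s4}; fixed.
Sat(AG (r | p)) = {s4}
|Sat(AG (r | p))| = |{s4}| = 1.

1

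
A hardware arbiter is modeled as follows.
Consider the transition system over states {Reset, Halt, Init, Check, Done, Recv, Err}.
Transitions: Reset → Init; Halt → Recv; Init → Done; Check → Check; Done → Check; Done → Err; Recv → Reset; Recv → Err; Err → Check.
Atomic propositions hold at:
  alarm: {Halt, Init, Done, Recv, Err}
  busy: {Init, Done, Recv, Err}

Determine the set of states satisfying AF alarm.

AF alarm: least fixpoint, start Z0 = {Halt, Init, Done, Recv, Err}, add states with every successor in Z. Z1 = {Reset, Halt, Init, Done, Recv, Err}; fixed.
Sat(AF alarm) = {Reset, Halt, Init, Done, Recv, Err}

{Reset, Halt, Init, Done, Recv, Err}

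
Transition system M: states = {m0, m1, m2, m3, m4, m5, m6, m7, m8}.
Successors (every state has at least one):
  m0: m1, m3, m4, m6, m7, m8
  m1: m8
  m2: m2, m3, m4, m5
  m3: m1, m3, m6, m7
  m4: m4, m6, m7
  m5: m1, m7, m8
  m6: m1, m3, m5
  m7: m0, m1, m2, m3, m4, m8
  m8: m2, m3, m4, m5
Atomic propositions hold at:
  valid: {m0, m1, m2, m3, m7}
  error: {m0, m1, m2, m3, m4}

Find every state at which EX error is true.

Sat(EX error) = {s : some successor in {m0, m1, m2, m3, m4}} = {m0, m2, m3, m4, m5, m6, m7, m8}

{m0, m2, m3, m4, m5, m6, m7, m8}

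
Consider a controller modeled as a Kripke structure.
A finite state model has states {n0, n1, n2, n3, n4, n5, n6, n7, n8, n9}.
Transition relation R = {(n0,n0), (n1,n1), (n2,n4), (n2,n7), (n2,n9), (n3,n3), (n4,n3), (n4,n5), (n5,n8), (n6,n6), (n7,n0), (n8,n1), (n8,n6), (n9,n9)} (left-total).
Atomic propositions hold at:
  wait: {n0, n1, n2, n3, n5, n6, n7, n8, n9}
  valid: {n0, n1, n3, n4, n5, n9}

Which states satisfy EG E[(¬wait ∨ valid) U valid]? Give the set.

Sat(¬wait) = {n4}
Sat(¬wait ∨ valid) = {n0, n1, n3, n4, n5, n9}
E[(¬wait ∨ valid) U valid]: least fixpoint, start Z0 = Sat(valid) = {n0, n1, n3, n4, n5, n9}, add states in Sat(¬wait ∨ valid) with some successor in Z. Already a fixed point.
Sat(E[(¬wait ∨ valid) U valid]) = {n0, n1, n3, n4, n5, n9}
EG E[(¬wait ∨ valid) U valid]: greatest fixpoint, start Z0 = {n0, n1, n3, n4, n5, n9}, keep only states in Sat with some successor in Z. Z1 = {n0, n1, n3, n4, n9}; fixed.
Sat(EG E[(¬wait ∨ valid) U valid]) = {n0, n1, n3, n4, n9}

{n0, n1, n3, n4, n9}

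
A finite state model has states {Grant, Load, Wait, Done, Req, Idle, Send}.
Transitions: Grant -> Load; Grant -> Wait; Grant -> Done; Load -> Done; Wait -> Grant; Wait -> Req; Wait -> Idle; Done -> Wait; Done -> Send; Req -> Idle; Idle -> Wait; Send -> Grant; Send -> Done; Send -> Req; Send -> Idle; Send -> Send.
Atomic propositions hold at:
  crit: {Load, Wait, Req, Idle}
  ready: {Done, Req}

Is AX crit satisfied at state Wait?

Sat(AX crit) = {s : every successor in {Load, Wait, Req, Idle}} = {Req, Idle}
Wait ∉ Sat(AX crit) = {Req, Idle}, so the formula does not hold at Wait.

No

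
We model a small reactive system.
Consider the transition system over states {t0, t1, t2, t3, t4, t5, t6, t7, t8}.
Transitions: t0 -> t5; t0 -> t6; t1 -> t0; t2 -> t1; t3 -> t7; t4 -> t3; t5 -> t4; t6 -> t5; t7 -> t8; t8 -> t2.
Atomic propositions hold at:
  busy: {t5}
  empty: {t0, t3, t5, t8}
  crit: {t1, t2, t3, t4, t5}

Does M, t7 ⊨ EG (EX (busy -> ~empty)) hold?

Sat(~empty) = {t1, t2, t4, t6, t7}
Sat(busy -> ~empty) = {t0, t1, t2, t3, t4, t6, t7, t8}
Sat(EX (busy -> ~empty)) = {s : some successor in {t0, t1, t2, t3, t4, t6, t7, t8}} = {t0, t1, t2, t3, t4, t5, t7, t8}
EG (EX (busy -> ~empty)): greatest fixpoint, start Z0 = {t0, t1, t2, t3, t4, t5, t7, t8}, keep only states in Sat with some successor in Z. Already a fixed point.
Sat(EG (EX (busy -> ~empty))) = {t0, t1, t2, t3, t4, t5, t7, t8}
t7 ∈ Sat(EG (EX (busy -> ~empty))) = {t0, t1, t2, t3, t4, t5, t7, t8}, so the formula holds at t7.

Yes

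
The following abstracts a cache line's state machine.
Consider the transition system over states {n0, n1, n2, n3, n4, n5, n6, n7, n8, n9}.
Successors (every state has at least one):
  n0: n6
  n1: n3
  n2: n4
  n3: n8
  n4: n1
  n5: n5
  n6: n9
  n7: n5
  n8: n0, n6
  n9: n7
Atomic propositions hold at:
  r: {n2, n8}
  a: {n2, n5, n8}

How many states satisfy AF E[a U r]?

E[a U r]: least fixpoint, start Z0 = Sat(r) = {n2, n8}, add states in Sat(a) with some successor in Z. Already a fixed point.
Sat(E[a U r]) = {n2, n8}
AF E[a U r]: least fixpoint, start Z0 = {n2, n8}, add states with every successor in Z. Z1 = {n2, n3, n8}; Z2 = {n1, n2, n3, n8}; Z3 = {n1, n2, n3, n4, n8}; fixed.
Sat(AF E[a U r]) = {n1, n2, n3, n4, n8}
|Sat(AF E[a U r])| = |{n1, n2, n3, n4, n8}| = 5.

5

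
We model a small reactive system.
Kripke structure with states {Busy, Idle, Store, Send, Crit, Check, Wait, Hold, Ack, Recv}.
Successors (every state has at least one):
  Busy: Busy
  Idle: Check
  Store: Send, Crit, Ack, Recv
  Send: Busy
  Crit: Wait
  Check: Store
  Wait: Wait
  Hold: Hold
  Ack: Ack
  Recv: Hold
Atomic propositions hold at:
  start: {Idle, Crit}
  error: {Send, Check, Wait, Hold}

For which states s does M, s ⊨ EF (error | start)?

{Idle, Store, Send, Crit, Check, Wait, Hold, Recv}

Sat(error | start) = {Idle, Send, Crit, Check, Wait, Hold}
EF (error | start): least fixpoint, start Z0 = {Idle, Send, Crit, Check, Wait, Hold}, add states with some successor in Z. Z1 = {Idle, Store, Send, Crit, Check, Wait, Hold, Recv}; fixed.
Sat(EF (error | start)) = {Idle, Store, Send, Crit, Check, Wait, Hold, Recv}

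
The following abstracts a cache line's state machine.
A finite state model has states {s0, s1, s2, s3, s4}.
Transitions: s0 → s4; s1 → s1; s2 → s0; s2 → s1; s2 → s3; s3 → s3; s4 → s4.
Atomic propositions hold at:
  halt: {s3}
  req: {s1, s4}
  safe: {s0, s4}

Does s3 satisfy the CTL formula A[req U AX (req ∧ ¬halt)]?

Sat(¬halt) = {s0, s1, s2, s4}
Sat(req ∧ ¬halt) = {s1, s4}
Sat(AX (req ∧ ¬halt)) = {s : every successor in {s1, s4}} = {s0, s1, s4}
A[req U AX (req ∧ ¬halt)]: least fixpoint, start Z0 = Sat(AX (req ∧ ¬halt)) = {s0, s1, s4}, add states in Sat(req) with every successor in Z. Already a fixed point.
Sat(A[req U AX (req ∧ ¬halt)]) = {s0, s1, s4}
s3 ∉ Sat(A[req U AX (req ∧ ¬halt)]) = {s0, s1, s4}, so the formula does not hold at s3.

No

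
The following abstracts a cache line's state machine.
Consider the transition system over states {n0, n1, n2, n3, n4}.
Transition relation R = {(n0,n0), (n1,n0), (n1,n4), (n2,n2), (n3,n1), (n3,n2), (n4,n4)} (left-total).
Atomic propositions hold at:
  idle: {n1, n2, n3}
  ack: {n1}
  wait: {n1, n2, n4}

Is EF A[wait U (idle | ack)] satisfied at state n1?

Sat(idle | ack) = {n1, n2, n3}
A[wait U (idle | ack)]: least fixpoint, start Z0 = Sat((idle | ack)) = {n1, n2, n3}, add states in Sat(wait) with every successor in Z. Already a fixed point.
Sat(A[wait U (idle | ack)]) = {n1, n2, n3}
EF A[wait U (idle | ack)]: least fixpoint, start Z0 = {n1, n2, n3}, add states with some successor in Z. Already a fixed point.
Sat(EF A[wait U (idle | ack)]) = {n1, n2, n3}
n1 ∈ Sat(EF A[wait U (idle | ack)]) = {n1, n2, n3}, so the formula holds at n1.

Yes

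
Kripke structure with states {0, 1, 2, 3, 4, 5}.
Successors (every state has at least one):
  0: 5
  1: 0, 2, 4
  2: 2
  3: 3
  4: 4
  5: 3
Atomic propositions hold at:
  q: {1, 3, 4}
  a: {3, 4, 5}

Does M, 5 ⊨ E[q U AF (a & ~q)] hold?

Sat(~q) = {0, 2, 5}
Sat(a & ~q) = {5}
AF (a & ~q): least fixpoint, start Z0 = {5}, add states with every successor in Z. Z1 = {0, 5}; fixed.
Sat(AF (a & ~q)) = {0, 5}
E[q U AF (a & ~q)]: least fixpoint, start Z0 = Sat(AF (a & ~q)) = {0, 5}, add states in Sat(q) with some successor in Z. Z1 = {0, 1, 5}; fixed.
Sat(E[q U AF (a & ~q)]) = {0, 1, 5}
5 ∈ Sat(E[q U AF (a & ~q)]) = {0, 1, 5}, so the formula holds at 5.

Yes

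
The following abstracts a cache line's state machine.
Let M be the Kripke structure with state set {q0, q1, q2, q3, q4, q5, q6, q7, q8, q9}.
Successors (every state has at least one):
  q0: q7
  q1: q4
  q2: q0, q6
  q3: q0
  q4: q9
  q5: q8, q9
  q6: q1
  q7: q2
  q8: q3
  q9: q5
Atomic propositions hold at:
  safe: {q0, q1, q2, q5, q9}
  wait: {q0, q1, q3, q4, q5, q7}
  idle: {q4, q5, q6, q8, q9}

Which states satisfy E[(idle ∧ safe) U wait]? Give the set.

Sat(idle ∧ safe) = {q5, q9}
E[(idle ∧ safe) U wait]: least fixpoint, start Z0 = Sat(wait) = {q0, q1, q3, q4, q5, q7}, add states in Sat(idle ∧ safe) with some successor in Z. Z1 = {q0, q1, q3, q4, q5, q7, q9}; fixed.
Sat(E[(idle ∧ safe) U wait]) = {q0, q1, q3, q4, q5, q7, q9}

{q0, q1, q3, q4, q5, q7, q9}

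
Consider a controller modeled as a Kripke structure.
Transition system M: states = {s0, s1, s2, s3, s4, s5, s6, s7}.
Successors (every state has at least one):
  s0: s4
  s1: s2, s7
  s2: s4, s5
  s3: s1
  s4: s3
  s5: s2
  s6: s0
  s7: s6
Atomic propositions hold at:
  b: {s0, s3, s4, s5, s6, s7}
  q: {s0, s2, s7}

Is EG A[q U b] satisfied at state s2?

Yes

A[q U b]: least fixpoint, start Z0 = Sat(b) = {s0, s3, s4, s5, s6, s7}, add states in Sat(q) with every successor in Z. Z1 = {s0, s2, s3, s4, s5, s6, s7}; fixed.
Sat(A[q U b]) = {s0, s2, s3, s4, s5, s6, s7}
EG A[q U b]: greatest fixpoint, start Z0 = {s0, s2, s3, s4, s5, s6, s7}, keep only states in Sat with some successor in Z. Z1 = {s0, s2, s4, s5, s6, s7}; Z2 = {s0, s2, s5, s6, s7}; Z3 = {s2, s5, s6, s7}; Z4 = {s2, s5, s7}; Z5 = {s2, s5}; fixed.
Sat(EG A[q U b]) = {s2, s5}
s2 ∈ Sat(EG A[q U b]) = {s2, s5}, so the formula holds at s2.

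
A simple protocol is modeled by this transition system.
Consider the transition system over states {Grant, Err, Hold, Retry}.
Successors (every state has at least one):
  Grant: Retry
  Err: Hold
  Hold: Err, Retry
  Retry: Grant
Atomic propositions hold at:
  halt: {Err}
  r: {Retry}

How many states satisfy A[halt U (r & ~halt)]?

1

Sat(~halt) = {Grant, Hold, Retry}
Sat(r & ~halt) = {Retry}
A[halt U (r & ~halt)]: least fixpoint, start Z0 = Sat((r & ~halt)) = {Retry}, add states in Sat(halt) with every successor in Z. Already a fixed point.
Sat(A[halt U (r & ~halt)]) = {Retry}
|Sat(A[halt U (r & ~halt)])| = |{Retry}| = 1.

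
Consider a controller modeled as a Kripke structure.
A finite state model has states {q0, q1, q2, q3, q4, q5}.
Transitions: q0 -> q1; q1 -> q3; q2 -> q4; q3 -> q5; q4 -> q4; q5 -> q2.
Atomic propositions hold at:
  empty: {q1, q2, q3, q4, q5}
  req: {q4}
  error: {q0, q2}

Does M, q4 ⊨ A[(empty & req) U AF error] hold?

Sat(empty & req) = {q4}
AF error: least fixpoint, start Z0 = {q0, q2}, add states with every successor in Z. Z1 = {q0, q2, q5}; Z2 = {q0, q2, q3, q5}; Z3 = {q0, q1, q2, q3, q5}; fixed.
Sat(AF error) = {q0, q1, q2, q3, q5}
A[(empty & req) U AF error]: least fixpoint, start Z0 = Sat(AF error) = {q0, q1, q2, q3, q5}, add states in Sat(empty & req) with every successor in Z. Already a fixed point.
Sat(A[(empty & req) U AF error]) = {q0, q1, q2, q3, q5}
q4 ∉ Sat(A[(empty & req) U AF error]) = {q0, q1, q2, q3, q5}, so the formula does not hold at q4.

No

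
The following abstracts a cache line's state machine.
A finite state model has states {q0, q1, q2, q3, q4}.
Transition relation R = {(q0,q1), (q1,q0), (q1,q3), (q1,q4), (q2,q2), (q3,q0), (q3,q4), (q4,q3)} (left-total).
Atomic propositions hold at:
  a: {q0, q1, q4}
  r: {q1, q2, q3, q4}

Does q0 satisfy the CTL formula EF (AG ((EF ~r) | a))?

Sat(~r) = {q0}
EF ~r: least fixpoint, start Z0 = {q0}, add states with some successor in Z. Z1 = {q0, q1, q3}; Z2 = {q0, q1, q3, q4}; fixed.
Sat(EF ~r) = {q0, q1, q3, q4}
Sat((EF ~r) | a) = {q0, q1, q3, q4}
AG ((EF ~r) | a): greatest fixpoint, start Z0 = {q0, q1, q3, q4}, keep only states in Sat with every successor in Z. Already a fixed point.
Sat(AG ((EF ~r) | a)) = {q0, q1, q3, q4}
EF (AG ((EF ~r) | a)): least fixpoint, start Z0 = {q0, q1, q3, q4}, add states with some successor in Z. Already a fixed point.
Sat(EF (AG ((EF ~r) | a))) = {q0, q1, q3, q4}
q0 ∈ Sat(EF (AG ((EF ~r) | a))) = {q0, q1, q3, q4}, so the formula holds at q0.

Yes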